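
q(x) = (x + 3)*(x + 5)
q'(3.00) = 14.00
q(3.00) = 48.00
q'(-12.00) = -16.00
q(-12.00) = 63.00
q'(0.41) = 8.82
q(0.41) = 18.45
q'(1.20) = 10.40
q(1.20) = 26.04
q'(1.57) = 11.14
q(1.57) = 30.02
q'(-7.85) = -7.70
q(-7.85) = 13.82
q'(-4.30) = -0.60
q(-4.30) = -0.91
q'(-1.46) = 5.08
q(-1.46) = 5.45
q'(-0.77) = 6.46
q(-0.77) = 9.43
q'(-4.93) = -1.86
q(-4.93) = -0.14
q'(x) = 2*x + 8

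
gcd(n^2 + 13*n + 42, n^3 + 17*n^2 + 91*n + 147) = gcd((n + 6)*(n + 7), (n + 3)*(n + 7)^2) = n + 7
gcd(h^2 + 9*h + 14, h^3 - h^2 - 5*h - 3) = 1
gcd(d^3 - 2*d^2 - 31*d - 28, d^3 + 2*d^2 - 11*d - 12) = d^2 + 5*d + 4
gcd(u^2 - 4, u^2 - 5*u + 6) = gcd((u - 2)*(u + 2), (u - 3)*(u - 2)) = u - 2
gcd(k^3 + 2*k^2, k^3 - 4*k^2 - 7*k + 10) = k + 2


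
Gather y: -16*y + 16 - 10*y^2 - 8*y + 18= -10*y^2 - 24*y + 34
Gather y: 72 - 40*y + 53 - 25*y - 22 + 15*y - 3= 100 - 50*y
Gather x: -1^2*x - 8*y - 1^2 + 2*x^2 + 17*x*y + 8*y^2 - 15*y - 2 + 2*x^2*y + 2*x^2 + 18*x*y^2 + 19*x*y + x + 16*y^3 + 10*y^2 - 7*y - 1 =x^2*(2*y + 4) + x*(18*y^2 + 36*y) + 16*y^3 + 18*y^2 - 30*y - 4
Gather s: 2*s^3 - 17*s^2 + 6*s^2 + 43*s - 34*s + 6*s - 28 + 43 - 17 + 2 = 2*s^3 - 11*s^2 + 15*s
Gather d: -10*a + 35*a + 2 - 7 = 25*a - 5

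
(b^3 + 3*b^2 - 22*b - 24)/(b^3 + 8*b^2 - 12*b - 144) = (b + 1)/(b + 6)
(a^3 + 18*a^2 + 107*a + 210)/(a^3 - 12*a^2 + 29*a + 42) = (a^3 + 18*a^2 + 107*a + 210)/(a^3 - 12*a^2 + 29*a + 42)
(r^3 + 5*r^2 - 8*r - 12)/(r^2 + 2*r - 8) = (r^2 + 7*r + 6)/(r + 4)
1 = 1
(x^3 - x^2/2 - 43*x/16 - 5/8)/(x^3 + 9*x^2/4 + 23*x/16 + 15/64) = 4*(x - 2)/(4*x + 3)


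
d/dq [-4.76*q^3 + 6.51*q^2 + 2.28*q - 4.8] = -14.28*q^2 + 13.02*q + 2.28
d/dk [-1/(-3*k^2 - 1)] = -6*k/(3*k^2 + 1)^2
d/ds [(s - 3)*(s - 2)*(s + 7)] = 3*s^2 + 4*s - 29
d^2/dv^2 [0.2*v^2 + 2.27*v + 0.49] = 0.400000000000000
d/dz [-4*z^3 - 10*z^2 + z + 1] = -12*z^2 - 20*z + 1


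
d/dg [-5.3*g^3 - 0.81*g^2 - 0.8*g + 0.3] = -15.9*g^2 - 1.62*g - 0.8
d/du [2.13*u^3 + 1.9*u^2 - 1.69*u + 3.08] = 6.39*u^2 + 3.8*u - 1.69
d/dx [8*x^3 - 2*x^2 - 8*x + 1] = 24*x^2 - 4*x - 8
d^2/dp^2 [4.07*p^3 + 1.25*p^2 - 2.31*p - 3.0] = 24.42*p + 2.5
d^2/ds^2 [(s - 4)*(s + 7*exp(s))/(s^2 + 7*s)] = (7*s^5*exp(s) + 56*s^4*exp(s) - 21*s^3*exp(s) - 22*s^3 - 364*s^2*exp(s) + 1568*s*exp(s) - 2744*exp(s))/(s^3*(s^3 + 21*s^2 + 147*s + 343))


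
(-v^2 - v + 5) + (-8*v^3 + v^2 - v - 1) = -8*v^3 - 2*v + 4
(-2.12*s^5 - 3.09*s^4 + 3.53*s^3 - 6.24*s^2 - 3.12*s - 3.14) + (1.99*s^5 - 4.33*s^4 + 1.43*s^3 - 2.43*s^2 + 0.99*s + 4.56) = -0.13*s^5 - 7.42*s^4 + 4.96*s^3 - 8.67*s^2 - 2.13*s + 1.42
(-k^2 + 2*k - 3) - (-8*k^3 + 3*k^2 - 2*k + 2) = 8*k^3 - 4*k^2 + 4*k - 5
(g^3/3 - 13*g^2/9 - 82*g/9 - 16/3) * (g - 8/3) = g^4/3 - 7*g^3/3 - 142*g^2/27 + 512*g/27 + 128/9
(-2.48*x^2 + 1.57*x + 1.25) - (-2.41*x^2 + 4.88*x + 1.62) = -0.0699999999999998*x^2 - 3.31*x - 0.37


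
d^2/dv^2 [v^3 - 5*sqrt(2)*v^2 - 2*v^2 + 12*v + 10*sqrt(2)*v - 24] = 6*v - 10*sqrt(2) - 4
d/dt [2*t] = 2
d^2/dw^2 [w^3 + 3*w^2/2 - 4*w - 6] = 6*w + 3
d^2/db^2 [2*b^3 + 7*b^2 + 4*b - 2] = 12*b + 14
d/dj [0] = 0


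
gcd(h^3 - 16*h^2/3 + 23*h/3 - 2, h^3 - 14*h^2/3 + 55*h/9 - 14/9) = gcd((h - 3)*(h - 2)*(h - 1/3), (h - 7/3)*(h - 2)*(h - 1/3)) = h^2 - 7*h/3 + 2/3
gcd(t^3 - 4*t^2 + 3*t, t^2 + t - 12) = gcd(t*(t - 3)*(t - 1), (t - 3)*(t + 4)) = t - 3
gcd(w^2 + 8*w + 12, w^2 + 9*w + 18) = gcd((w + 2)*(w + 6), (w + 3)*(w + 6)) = w + 6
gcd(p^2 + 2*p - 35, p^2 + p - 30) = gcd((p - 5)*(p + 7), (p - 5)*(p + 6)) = p - 5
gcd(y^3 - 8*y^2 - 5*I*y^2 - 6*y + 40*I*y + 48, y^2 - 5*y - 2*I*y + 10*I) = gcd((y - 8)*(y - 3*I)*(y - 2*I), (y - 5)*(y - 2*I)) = y - 2*I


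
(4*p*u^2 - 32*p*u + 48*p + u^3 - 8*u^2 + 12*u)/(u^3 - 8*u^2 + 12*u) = (4*p + u)/u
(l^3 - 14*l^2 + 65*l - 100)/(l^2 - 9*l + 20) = l - 5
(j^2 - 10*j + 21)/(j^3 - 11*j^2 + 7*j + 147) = (j - 3)/(j^2 - 4*j - 21)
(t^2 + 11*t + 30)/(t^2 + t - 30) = (t + 5)/(t - 5)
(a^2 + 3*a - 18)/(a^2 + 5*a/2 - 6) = 2*(a^2 + 3*a - 18)/(2*a^2 + 5*a - 12)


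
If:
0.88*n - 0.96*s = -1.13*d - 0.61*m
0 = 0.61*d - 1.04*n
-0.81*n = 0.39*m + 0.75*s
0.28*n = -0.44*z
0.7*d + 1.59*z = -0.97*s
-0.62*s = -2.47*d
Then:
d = 0.00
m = 0.00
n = 0.00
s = 0.00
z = 0.00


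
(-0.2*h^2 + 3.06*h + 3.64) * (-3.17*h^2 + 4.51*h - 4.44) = 0.634*h^4 - 10.6022*h^3 + 3.1498*h^2 + 2.83*h - 16.1616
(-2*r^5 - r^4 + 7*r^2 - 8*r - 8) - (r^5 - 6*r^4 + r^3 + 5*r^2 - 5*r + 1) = -3*r^5 + 5*r^4 - r^3 + 2*r^2 - 3*r - 9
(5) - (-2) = 7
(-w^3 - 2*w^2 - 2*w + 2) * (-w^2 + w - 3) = w^5 + w^4 + 3*w^3 + 2*w^2 + 8*w - 6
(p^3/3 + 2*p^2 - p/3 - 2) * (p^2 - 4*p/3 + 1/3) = p^5/3 + 14*p^4/9 - 26*p^3/9 - 8*p^2/9 + 23*p/9 - 2/3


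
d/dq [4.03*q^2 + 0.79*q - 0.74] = 8.06*q + 0.79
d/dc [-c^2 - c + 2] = -2*c - 1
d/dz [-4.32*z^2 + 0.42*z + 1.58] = 0.42 - 8.64*z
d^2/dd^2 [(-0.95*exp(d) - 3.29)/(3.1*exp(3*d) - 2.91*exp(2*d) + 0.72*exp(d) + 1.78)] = (-36.518*exp(6*d) - 258.84225*exp(5*d) + 326.906895*exp(4*d) - 59.969896*exp(3*d) + 154.542744*exp(2*d) - 68.654184*exp(d) + 1.206484)*exp(d)/(29.791*exp(9*d) - 83.8953*exp(8*d) + 99.51093*exp(7*d) - 12.295491*exp(6*d) - 73.232064*exp(5*d) + 64.531782*exp(4*d) + 7.462632*exp(3*d) - 24.891876*exp(2*d) + 6.843744*exp(d) + 5.639752)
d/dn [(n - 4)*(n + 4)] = 2*n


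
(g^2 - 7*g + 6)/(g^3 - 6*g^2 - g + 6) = 1/(g + 1)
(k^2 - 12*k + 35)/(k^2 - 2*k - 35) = (k - 5)/(k + 5)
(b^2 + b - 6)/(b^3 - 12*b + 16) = (b + 3)/(b^2 + 2*b - 8)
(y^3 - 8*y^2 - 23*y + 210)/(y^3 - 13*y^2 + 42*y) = (y + 5)/y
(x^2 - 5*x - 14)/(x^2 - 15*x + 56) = (x + 2)/(x - 8)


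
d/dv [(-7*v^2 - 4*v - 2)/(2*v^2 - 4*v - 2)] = 9*v*(v + 1)/(v^4 - 4*v^3 + 2*v^2 + 4*v + 1)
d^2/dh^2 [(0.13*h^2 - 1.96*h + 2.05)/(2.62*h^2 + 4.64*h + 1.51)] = (-8.88178419700125e-16*h^4 - 30.069216*h^3 + 81.346284*h^2 + 196.053552*h + 100.108854)/(17.984728*h^6 + 95.552448*h^5 + 200.318388*h^4 + 210.037952*h^3 + 115.450674*h^2 + 31.738992*h + 3.442951)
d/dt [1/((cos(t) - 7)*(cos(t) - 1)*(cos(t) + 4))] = (3*cos(t)^2 - 8*cos(t) - 25)*sin(t)/((cos(t) - 7)^2*(cos(t) - 1)^2*(cos(t) + 4)^2)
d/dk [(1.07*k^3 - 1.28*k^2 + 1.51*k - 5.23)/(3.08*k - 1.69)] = (6.5912*k^3 - 9.3673*k^2 + 4.3264*k + 13.5565)/(9.4864*k^2 - 10.4104*k + 2.8561)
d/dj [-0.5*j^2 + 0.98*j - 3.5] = 0.98 - 1.0*j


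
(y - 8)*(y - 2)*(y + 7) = y^3 - 3*y^2 - 54*y + 112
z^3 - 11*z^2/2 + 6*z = z*(z - 4)*(z - 3/2)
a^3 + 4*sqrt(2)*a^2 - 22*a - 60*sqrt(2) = (a - 3*sqrt(2))*(a + 2*sqrt(2))*(a + 5*sqrt(2))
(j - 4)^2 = j^2 - 8*j + 16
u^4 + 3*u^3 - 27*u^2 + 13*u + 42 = (u - 3)*(u - 2)*(u + 1)*(u + 7)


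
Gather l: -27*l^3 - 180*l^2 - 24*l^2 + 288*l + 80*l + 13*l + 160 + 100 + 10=-27*l^3 - 204*l^2 + 381*l + 270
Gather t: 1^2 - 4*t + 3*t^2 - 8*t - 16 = 3*t^2 - 12*t - 15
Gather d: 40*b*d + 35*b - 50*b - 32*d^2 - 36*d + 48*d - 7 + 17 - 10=-15*b - 32*d^2 + d*(40*b + 12)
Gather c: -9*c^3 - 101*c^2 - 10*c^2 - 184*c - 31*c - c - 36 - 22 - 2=-9*c^3 - 111*c^2 - 216*c - 60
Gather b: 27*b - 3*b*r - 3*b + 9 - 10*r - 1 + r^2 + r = b*(24 - 3*r) + r^2 - 9*r + 8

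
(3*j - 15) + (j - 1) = 4*j - 16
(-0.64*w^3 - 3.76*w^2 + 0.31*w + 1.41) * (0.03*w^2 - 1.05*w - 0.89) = -0.0192*w^5 + 0.5592*w^4 + 4.5269*w^3 + 3.0632*w^2 - 1.7564*w - 1.2549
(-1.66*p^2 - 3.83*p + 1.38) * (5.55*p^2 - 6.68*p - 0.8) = -9.213*p^4 - 10.1677*p^3 + 34.5714*p^2 - 6.1544*p - 1.104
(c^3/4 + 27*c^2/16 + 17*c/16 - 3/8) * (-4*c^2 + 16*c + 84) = -c^5 - 11*c^4/4 + 175*c^3/4 + 641*c^2/4 + 333*c/4 - 63/2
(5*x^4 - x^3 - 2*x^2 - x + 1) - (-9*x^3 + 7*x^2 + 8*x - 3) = 5*x^4 + 8*x^3 - 9*x^2 - 9*x + 4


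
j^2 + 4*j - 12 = (j - 2)*(j + 6)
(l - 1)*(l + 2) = l^2 + l - 2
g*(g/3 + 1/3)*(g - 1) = g^3/3 - g/3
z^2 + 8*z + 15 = (z + 3)*(z + 5)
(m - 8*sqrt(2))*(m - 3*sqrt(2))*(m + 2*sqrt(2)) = m^3 - 9*sqrt(2)*m^2 + 4*m + 96*sqrt(2)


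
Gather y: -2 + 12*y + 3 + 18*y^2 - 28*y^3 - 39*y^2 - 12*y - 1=-28*y^3 - 21*y^2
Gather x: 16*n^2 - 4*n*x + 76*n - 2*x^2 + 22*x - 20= 16*n^2 + 76*n - 2*x^2 + x*(22 - 4*n) - 20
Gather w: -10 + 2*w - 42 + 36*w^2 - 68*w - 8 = 36*w^2 - 66*w - 60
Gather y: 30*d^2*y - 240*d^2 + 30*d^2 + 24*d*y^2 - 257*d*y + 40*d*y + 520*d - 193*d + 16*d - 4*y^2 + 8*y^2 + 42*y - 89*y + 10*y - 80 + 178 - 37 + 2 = -210*d^2 + 343*d + y^2*(24*d + 4) + y*(30*d^2 - 217*d - 37) + 63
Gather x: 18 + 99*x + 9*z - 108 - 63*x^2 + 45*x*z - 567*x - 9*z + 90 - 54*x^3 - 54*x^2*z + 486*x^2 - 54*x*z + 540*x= -54*x^3 + x^2*(423 - 54*z) + x*(72 - 9*z)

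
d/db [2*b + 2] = 2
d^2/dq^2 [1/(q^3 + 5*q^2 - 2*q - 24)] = 2*(-(3*q + 5)*(q^3 + 5*q^2 - 2*q - 24) + (3*q^2 + 10*q - 2)^2)/(q^3 + 5*q^2 - 2*q - 24)^3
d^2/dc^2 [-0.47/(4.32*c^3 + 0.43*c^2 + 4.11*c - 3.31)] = ((12.1824*c + 0.4042)*(4.32*c^3 + 0.43*c^2 + 4.11*c - 3.31) - 0.47*(12.96*c^2 + 0.86*c + 4.11)*(25.92*c^2 + 1.72*c + 8.22))/(4.32*c^3 + 0.43*c^2 + 4.11*c - 3.31)^3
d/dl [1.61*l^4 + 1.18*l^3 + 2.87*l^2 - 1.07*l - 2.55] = 6.44*l^3 + 3.54*l^2 + 5.74*l - 1.07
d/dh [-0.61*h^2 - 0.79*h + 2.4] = -1.22*h - 0.79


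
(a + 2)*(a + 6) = a^2 + 8*a + 12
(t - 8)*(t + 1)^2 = t^3 - 6*t^2 - 15*t - 8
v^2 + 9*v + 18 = (v + 3)*(v + 6)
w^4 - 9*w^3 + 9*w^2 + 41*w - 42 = (w - 7)*(w - 3)*(w - 1)*(w + 2)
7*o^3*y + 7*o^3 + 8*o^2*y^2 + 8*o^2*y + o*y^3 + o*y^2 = (o + y)*(7*o + y)*(o*y + o)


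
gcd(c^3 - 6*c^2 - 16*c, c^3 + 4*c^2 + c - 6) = c + 2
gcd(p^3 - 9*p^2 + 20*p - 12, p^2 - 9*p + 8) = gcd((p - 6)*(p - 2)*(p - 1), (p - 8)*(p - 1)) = p - 1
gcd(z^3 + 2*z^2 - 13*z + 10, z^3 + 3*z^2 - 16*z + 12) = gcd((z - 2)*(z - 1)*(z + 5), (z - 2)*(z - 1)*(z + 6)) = z^2 - 3*z + 2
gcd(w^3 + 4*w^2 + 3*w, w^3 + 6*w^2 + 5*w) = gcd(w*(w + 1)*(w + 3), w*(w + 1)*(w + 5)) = w^2 + w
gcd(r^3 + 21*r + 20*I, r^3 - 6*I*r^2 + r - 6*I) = r + I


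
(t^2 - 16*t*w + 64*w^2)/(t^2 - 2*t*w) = (t^2 - 16*t*w + 64*w^2)/(t*(t - 2*w))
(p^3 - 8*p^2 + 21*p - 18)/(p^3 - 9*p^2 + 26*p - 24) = (p - 3)/(p - 4)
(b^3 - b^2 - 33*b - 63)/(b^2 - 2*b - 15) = (b^2 - 4*b - 21)/(b - 5)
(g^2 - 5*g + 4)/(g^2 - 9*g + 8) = (g - 4)/(g - 8)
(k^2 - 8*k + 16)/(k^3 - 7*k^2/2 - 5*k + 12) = 2*(k - 4)/(2*k^2 + k - 6)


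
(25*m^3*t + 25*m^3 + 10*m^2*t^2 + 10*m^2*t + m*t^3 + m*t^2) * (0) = 0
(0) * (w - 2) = 0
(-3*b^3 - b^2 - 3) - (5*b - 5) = -3*b^3 - b^2 - 5*b + 2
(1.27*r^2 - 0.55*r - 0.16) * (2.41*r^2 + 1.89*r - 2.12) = 3.0607*r^4 + 1.0748*r^3 - 4.1175*r^2 + 0.8636*r + 0.3392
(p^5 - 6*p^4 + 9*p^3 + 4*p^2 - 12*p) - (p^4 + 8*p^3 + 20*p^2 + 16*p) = p^5 - 7*p^4 + p^3 - 16*p^2 - 28*p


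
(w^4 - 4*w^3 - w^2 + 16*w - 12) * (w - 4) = w^5 - 8*w^4 + 15*w^3 + 20*w^2 - 76*w + 48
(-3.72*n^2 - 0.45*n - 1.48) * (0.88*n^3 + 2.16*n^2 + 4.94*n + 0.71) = -3.2736*n^5 - 8.4312*n^4 - 20.6512*n^3 - 8.061*n^2 - 7.6307*n - 1.0508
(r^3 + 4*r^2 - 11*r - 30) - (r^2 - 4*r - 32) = r^3 + 3*r^2 - 7*r + 2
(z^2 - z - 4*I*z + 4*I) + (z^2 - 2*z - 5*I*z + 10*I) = 2*z^2 - 3*z - 9*I*z + 14*I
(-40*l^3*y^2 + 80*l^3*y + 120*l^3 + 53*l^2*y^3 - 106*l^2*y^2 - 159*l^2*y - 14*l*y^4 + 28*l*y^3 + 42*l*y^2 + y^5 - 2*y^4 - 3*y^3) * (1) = -40*l^3*y^2 + 80*l^3*y + 120*l^3 + 53*l^2*y^3 - 106*l^2*y^2 - 159*l^2*y - 14*l*y^4 + 28*l*y^3 + 42*l*y^2 + y^5 - 2*y^4 - 3*y^3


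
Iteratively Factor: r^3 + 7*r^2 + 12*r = (r + 4)*(r^2 + 3*r) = (r + 3)*(r + 4)*(r)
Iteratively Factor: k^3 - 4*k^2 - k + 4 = (k - 1)*(k^2 - 3*k - 4) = (k - 1)*(k + 1)*(k - 4)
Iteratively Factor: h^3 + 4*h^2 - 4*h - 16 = (h + 4)*(h^2 - 4) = (h - 2)*(h + 4)*(h + 2)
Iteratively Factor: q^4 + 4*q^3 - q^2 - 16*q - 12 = (q + 1)*(q^3 + 3*q^2 - 4*q - 12) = (q - 2)*(q + 1)*(q^2 + 5*q + 6) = (q - 2)*(q + 1)*(q + 3)*(q + 2)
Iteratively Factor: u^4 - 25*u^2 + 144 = (u - 4)*(u^3 + 4*u^2 - 9*u - 36) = (u - 4)*(u + 4)*(u^2 - 9) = (u - 4)*(u - 3)*(u + 4)*(u + 3)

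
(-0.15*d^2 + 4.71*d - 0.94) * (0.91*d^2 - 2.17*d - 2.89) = -0.1365*d^4 + 4.6116*d^3 - 10.6426*d^2 - 11.5721*d + 2.7166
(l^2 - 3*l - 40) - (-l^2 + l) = 2*l^2 - 4*l - 40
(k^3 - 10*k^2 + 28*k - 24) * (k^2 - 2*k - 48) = k^5 - 12*k^4 + 400*k^2 - 1296*k + 1152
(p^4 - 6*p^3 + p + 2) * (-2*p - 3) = -2*p^5 + 9*p^4 + 18*p^3 - 2*p^2 - 7*p - 6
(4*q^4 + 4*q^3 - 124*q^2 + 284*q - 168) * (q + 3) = 4*q^5 + 16*q^4 - 112*q^3 - 88*q^2 + 684*q - 504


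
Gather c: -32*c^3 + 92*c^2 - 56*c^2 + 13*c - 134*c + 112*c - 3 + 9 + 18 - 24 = -32*c^3 + 36*c^2 - 9*c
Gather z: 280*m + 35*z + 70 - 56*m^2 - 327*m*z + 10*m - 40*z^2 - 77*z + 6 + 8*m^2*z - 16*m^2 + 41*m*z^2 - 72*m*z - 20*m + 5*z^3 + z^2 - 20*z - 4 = -72*m^2 + 270*m + 5*z^3 + z^2*(41*m - 39) + z*(8*m^2 - 399*m - 62) + 72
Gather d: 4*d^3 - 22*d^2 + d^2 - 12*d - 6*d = 4*d^3 - 21*d^2 - 18*d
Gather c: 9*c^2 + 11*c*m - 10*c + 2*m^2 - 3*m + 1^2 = 9*c^2 + c*(11*m - 10) + 2*m^2 - 3*m + 1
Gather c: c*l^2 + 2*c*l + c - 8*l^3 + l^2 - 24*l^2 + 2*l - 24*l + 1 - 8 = c*(l^2 + 2*l + 1) - 8*l^3 - 23*l^2 - 22*l - 7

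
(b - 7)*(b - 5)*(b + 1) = b^3 - 11*b^2 + 23*b + 35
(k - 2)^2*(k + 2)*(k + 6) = k^4 + 4*k^3 - 16*k^2 - 16*k + 48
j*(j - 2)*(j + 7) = j^3 + 5*j^2 - 14*j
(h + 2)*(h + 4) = h^2 + 6*h + 8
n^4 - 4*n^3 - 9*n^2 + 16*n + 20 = (n - 5)*(n - 2)*(n + 1)*(n + 2)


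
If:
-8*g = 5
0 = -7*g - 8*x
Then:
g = -5/8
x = 35/64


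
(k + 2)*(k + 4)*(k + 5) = k^3 + 11*k^2 + 38*k + 40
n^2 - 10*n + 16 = (n - 8)*(n - 2)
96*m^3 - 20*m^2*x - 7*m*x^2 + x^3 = (-8*m + x)*(-3*m + x)*(4*m + x)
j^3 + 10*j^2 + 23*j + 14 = (j + 1)*(j + 2)*(j + 7)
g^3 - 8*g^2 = g^2*(g - 8)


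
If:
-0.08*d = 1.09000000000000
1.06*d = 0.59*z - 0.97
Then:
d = -13.62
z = -22.83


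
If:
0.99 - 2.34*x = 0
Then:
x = 0.42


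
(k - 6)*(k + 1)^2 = k^3 - 4*k^2 - 11*k - 6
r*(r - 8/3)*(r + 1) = r^3 - 5*r^2/3 - 8*r/3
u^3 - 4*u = u*(u - 2)*(u + 2)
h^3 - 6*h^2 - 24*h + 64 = (h - 8)*(h - 2)*(h + 4)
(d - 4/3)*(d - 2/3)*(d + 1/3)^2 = d^4 - 4*d^3/3 - d^2/3 + 10*d/27 + 8/81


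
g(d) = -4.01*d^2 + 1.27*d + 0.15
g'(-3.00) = 25.33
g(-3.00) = -39.75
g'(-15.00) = 121.57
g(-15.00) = -921.15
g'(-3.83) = 31.99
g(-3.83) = -63.54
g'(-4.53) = 37.60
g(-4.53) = -87.89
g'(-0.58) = 5.92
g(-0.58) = -1.94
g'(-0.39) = 4.40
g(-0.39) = -0.96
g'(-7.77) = 63.59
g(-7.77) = -251.81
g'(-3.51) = 29.42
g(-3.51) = -53.71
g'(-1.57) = 13.86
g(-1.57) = -11.73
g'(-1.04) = 9.61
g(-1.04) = -5.51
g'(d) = 1.27 - 8.02*d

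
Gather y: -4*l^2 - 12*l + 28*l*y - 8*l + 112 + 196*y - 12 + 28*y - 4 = -4*l^2 - 20*l + y*(28*l + 224) + 96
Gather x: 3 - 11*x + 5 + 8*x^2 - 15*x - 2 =8*x^2 - 26*x + 6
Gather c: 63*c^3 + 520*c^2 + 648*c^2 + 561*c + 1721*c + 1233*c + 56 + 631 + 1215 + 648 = 63*c^3 + 1168*c^2 + 3515*c + 2550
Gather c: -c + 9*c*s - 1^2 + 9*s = c*(9*s - 1) + 9*s - 1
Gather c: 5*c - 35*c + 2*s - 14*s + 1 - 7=-30*c - 12*s - 6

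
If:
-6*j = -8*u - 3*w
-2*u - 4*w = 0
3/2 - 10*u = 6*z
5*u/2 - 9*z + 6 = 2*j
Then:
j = -195/736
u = -45/184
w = 45/368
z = 121/184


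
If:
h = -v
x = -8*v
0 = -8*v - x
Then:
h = x/8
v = -x/8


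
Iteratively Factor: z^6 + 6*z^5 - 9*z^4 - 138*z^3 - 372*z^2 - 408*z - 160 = (z + 1)*(z^5 + 5*z^4 - 14*z^3 - 124*z^2 - 248*z - 160) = (z + 1)*(z + 2)*(z^4 + 3*z^3 - 20*z^2 - 84*z - 80) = (z - 5)*(z + 1)*(z + 2)*(z^3 + 8*z^2 + 20*z + 16) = (z - 5)*(z + 1)*(z + 2)*(z + 4)*(z^2 + 4*z + 4) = (z - 5)*(z + 1)*(z + 2)^2*(z + 4)*(z + 2)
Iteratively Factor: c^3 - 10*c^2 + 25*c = (c - 5)*(c^2 - 5*c) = (c - 5)^2*(c)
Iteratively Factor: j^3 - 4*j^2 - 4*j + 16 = (j + 2)*(j^2 - 6*j + 8) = (j - 2)*(j + 2)*(j - 4)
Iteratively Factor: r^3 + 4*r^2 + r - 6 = (r - 1)*(r^2 + 5*r + 6) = (r - 1)*(r + 2)*(r + 3)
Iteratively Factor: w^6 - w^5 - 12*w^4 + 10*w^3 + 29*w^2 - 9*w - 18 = (w + 3)*(w^5 - 4*w^4 + 10*w^2 - w - 6) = (w - 3)*(w + 3)*(w^4 - w^3 - 3*w^2 + w + 2) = (w - 3)*(w + 1)*(w + 3)*(w^3 - 2*w^2 - w + 2) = (w - 3)*(w - 1)*(w + 1)*(w + 3)*(w^2 - w - 2) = (w - 3)*(w - 1)*(w + 1)^2*(w + 3)*(w - 2)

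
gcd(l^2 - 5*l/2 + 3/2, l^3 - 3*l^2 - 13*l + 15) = l - 1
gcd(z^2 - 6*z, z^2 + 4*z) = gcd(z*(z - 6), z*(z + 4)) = z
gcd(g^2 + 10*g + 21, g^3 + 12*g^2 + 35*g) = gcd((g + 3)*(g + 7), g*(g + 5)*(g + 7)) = g + 7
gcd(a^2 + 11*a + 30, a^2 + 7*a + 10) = a + 5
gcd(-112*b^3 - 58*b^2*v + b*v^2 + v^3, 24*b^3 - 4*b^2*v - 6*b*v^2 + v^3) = 2*b + v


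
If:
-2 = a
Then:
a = -2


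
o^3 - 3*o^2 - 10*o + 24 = (o - 4)*(o - 2)*(o + 3)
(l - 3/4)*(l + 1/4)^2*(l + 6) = l^4 + 23*l^3/4 - 29*l^2/16 - 123*l/64 - 9/32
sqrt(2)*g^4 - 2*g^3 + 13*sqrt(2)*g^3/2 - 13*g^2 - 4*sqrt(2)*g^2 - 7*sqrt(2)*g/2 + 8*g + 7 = (g - 1)*(g + 7)*(g - sqrt(2))*(sqrt(2)*g + sqrt(2)/2)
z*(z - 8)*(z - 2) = z^3 - 10*z^2 + 16*z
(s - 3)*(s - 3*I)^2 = s^3 - 3*s^2 - 6*I*s^2 - 9*s + 18*I*s + 27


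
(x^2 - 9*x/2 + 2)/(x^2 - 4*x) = (x - 1/2)/x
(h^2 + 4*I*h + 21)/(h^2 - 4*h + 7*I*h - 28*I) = (h - 3*I)/(h - 4)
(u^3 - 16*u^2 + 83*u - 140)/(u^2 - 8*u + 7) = (u^2 - 9*u + 20)/(u - 1)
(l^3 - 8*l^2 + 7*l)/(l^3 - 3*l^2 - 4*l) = (-l^2 + 8*l - 7)/(-l^2 + 3*l + 4)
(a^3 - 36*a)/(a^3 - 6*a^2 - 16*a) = (36 - a^2)/(-a^2 + 6*a + 16)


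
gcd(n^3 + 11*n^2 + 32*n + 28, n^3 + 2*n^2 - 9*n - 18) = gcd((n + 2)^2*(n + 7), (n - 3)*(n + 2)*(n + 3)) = n + 2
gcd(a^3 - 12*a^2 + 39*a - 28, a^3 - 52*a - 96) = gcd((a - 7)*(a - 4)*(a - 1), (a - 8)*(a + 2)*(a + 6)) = 1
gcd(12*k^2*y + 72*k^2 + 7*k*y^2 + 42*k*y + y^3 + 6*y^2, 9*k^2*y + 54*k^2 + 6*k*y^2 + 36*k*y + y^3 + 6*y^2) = 3*k*y + 18*k + y^2 + 6*y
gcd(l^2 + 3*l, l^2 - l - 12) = l + 3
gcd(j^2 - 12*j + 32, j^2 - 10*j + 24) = j - 4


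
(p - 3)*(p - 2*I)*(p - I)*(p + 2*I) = p^4 - 3*p^3 - I*p^3 + 4*p^2 + 3*I*p^2 - 12*p - 4*I*p + 12*I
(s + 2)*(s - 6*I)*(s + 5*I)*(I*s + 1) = I*s^4 + 2*s^3 + 2*I*s^3 + 4*s^2 + 29*I*s^2 + 30*s + 58*I*s + 60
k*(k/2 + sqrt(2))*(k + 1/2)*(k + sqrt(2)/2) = k^4/2 + k^3/4 + 5*sqrt(2)*k^3/4 + 5*sqrt(2)*k^2/8 + k^2 + k/2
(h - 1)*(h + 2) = h^2 + h - 2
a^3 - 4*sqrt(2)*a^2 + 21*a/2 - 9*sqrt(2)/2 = (a - 3*sqrt(2)/2)^2*(a - sqrt(2))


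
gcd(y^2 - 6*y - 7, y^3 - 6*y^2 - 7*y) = y^2 - 6*y - 7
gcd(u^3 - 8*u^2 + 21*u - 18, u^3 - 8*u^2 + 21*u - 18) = u^3 - 8*u^2 + 21*u - 18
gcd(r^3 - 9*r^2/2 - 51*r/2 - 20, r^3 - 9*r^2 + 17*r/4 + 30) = r - 8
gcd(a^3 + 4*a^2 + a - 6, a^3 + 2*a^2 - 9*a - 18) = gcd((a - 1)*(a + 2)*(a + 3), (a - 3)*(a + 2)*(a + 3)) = a^2 + 5*a + 6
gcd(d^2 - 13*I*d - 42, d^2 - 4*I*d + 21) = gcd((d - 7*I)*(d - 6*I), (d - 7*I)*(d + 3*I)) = d - 7*I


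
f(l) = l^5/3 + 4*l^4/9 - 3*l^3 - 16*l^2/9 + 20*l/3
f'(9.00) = 11476.67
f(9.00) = 20328.00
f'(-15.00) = 76410.00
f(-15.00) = -221000.00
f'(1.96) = 3.11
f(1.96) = -0.15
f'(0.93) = -1.75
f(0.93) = 2.81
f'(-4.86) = 537.11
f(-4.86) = -385.84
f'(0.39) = 4.06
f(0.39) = 2.16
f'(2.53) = 37.14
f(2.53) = 9.67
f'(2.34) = 21.82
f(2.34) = 4.14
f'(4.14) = 453.45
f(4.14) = 320.22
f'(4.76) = 833.17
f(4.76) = 710.61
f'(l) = 5*l^4/3 + 16*l^3/9 - 9*l^2 - 32*l/9 + 20/3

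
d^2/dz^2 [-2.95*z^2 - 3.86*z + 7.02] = -5.90000000000000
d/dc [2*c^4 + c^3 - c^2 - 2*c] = 8*c^3 + 3*c^2 - 2*c - 2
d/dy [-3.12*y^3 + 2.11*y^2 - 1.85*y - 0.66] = -9.36*y^2 + 4.22*y - 1.85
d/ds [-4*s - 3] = -4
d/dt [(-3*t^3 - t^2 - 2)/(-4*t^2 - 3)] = t*(12*t^3 + 27*t - 10)/(16*t^4 + 24*t^2 + 9)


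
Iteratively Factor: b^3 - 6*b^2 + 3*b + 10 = (b + 1)*(b^2 - 7*b + 10) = (b - 2)*(b + 1)*(b - 5)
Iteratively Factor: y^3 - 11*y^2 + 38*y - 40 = (y - 4)*(y^2 - 7*y + 10) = (y - 5)*(y - 4)*(y - 2)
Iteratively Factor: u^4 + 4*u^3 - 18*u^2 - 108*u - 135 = (u + 3)*(u^3 + u^2 - 21*u - 45) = (u - 5)*(u + 3)*(u^2 + 6*u + 9) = (u - 5)*(u + 3)^2*(u + 3)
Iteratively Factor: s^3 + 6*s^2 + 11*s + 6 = (s + 3)*(s^2 + 3*s + 2) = (s + 2)*(s + 3)*(s + 1)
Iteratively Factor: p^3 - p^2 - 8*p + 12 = (p + 3)*(p^2 - 4*p + 4) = (p - 2)*(p + 3)*(p - 2)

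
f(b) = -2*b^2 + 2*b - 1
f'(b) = 2 - 4*b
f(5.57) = -51.91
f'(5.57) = -20.28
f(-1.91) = -12.12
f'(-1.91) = 9.64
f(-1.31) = -7.05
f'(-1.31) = 7.24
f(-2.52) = -18.74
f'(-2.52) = 12.08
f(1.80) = -3.88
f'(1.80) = -5.20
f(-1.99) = -12.90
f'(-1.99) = 9.96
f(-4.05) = -41.90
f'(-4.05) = 18.20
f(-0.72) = -3.48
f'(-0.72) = 4.88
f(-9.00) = -181.00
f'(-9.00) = 38.00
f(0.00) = -1.00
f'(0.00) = 2.00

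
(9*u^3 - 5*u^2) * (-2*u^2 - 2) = -18*u^5 + 10*u^4 - 18*u^3 + 10*u^2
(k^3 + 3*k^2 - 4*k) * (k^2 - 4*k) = k^5 - k^4 - 16*k^3 + 16*k^2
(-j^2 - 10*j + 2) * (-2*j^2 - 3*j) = 2*j^4 + 23*j^3 + 26*j^2 - 6*j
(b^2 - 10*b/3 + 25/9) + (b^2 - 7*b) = 2*b^2 - 31*b/3 + 25/9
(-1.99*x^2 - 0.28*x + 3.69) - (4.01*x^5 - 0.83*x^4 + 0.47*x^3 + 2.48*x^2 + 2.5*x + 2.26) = -4.01*x^5 + 0.83*x^4 - 0.47*x^3 - 4.47*x^2 - 2.78*x + 1.43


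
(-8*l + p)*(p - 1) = -8*l*p + 8*l + p^2 - p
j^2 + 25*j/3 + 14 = (j + 7/3)*(j + 6)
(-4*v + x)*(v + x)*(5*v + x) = -20*v^3 - 19*v^2*x + 2*v*x^2 + x^3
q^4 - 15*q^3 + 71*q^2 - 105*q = q*(q - 7)*(q - 5)*(q - 3)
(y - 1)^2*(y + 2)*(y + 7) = y^4 + 7*y^3 - 3*y^2 - 19*y + 14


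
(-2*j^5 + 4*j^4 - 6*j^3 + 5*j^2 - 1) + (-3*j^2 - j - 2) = -2*j^5 + 4*j^4 - 6*j^3 + 2*j^2 - j - 3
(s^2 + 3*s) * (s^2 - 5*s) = s^4 - 2*s^3 - 15*s^2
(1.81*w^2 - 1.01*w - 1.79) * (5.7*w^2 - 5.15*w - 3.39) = 10.317*w^4 - 15.0785*w^3 - 11.1374*w^2 + 12.6424*w + 6.0681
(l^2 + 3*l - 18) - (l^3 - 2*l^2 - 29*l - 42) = -l^3 + 3*l^2 + 32*l + 24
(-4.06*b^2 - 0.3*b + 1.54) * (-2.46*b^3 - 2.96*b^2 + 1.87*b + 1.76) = 9.9876*b^5 + 12.7556*b^4 - 10.4926*b^3 - 12.265*b^2 + 2.3518*b + 2.7104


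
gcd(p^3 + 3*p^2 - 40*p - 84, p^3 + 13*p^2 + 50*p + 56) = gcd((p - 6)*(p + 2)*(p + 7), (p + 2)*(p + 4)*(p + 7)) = p^2 + 9*p + 14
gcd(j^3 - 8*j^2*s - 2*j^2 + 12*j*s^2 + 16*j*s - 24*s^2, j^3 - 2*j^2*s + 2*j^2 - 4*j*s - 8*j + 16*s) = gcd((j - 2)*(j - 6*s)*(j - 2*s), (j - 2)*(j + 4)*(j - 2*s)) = -j^2 + 2*j*s + 2*j - 4*s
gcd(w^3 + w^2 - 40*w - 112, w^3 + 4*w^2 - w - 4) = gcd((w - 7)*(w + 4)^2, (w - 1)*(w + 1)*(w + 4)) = w + 4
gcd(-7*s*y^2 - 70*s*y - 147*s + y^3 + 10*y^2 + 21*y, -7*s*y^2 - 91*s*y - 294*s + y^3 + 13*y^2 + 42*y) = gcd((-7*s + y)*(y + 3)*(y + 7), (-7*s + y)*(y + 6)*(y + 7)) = -7*s*y - 49*s + y^2 + 7*y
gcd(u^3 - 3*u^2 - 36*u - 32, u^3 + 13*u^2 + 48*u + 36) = u + 1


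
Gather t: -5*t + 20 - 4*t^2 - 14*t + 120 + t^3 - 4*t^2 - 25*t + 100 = t^3 - 8*t^2 - 44*t + 240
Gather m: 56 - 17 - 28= 11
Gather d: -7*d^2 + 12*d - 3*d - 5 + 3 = -7*d^2 + 9*d - 2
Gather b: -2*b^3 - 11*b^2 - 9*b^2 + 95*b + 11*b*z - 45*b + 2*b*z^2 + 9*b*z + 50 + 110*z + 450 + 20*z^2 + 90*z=-2*b^3 - 20*b^2 + b*(2*z^2 + 20*z + 50) + 20*z^2 + 200*z + 500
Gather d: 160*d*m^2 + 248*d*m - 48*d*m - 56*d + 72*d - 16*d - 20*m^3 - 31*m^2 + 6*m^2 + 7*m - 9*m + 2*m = d*(160*m^2 + 200*m) - 20*m^3 - 25*m^2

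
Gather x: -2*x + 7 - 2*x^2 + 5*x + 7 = -2*x^2 + 3*x + 14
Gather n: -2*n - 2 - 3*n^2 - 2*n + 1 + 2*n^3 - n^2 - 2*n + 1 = 2*n^3 - 4*n^2 - 6*n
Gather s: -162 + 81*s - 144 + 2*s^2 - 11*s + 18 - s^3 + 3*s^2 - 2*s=-s^3 + 5*s^2 + 68*s - 288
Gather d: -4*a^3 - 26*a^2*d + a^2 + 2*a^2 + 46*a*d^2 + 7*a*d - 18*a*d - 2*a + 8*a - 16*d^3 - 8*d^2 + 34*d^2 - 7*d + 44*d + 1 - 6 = -4*a^3 + 3*a^2 + 6*a - 16*d^3 + d^2*(46*a + 26) + d*(-26*a^2 - 11*a + 37) - 5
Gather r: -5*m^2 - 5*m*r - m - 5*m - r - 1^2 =-5*m^2 - 6*m + r*(-5*m - 1) - 1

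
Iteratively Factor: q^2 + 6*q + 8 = (q + 2)*(q + 4)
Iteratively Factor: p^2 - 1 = (p + 1)*(p - 1)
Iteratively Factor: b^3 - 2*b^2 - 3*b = (b - 3)*(b^2 + b) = b*(b - 3)*(b + 1)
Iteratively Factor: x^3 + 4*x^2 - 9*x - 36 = (x + 4)*(x^2 - 9) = (x - 3)*(x + 4)*(x + 3)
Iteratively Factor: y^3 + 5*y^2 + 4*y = (y)*(y^2 + 5*y + 4) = y*(y + 4)*(y + 1)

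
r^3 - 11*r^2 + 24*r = r*(r - 8)*(r - 3)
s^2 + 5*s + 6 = (s + 2)*(s + 3)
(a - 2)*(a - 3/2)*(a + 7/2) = a^3 - 37*a/4 + 21/2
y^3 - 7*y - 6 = (y - 3)*(y + 1)*(y + 2)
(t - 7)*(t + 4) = t^2 - 3*t - 28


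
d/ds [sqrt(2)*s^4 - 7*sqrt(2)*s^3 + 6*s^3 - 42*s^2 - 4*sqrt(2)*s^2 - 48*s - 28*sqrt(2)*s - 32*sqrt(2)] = 4*sqrt(2)*s^3 - 21*sqrt(2)*s^2 + 18*s^2 - 84*s - 8*sqrt(2)*s - 48 - 28*sqrt(2)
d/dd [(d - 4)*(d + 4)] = 2*d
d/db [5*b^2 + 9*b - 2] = 10*b + 9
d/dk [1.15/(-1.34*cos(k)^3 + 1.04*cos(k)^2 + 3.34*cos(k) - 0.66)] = (-4.623*cos(k)^2 + 2.392*cos(k) + 3.841)*sin(k)/(1.34*cos(k)^3 - 1.04*cos(k)^2 - 3.34*cos(k) + 0.66)^2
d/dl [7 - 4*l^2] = -8*l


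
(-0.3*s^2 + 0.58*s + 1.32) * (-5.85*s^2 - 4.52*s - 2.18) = 1.755*s^4 - 2.037*s^3 - 9.6896*s^2 - 7.2308*s - 2.8776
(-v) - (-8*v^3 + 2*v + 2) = 8*v^3 - 3*v - 2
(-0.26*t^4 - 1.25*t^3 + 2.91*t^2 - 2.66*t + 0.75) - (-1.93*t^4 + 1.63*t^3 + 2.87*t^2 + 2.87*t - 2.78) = 1.67*t^4 - 2.88*t^3 + 0.04*t^2 - 5.53*t + 3.53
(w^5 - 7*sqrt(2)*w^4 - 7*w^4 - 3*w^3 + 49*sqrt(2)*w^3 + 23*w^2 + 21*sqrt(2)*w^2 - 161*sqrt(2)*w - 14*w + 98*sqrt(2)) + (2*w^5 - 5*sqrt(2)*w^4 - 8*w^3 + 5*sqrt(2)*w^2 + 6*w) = 3*w^5 - 12*sqrt(2)*w^4 - 7*w^4 - 11*w^3 + 49*sqrt(2)*w^3 + 23*w^2 + 26*sqrt(2)*w^2 - 161*sqrt(2)*w - 8*w + 98*sqrt(2)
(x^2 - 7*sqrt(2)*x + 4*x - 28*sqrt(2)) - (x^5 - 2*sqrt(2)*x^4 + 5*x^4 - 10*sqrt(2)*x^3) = -x^5 - 5*x^4 + 2*sqrt(2)*x^4 + 10*sqrt(2)*x^3 + x^2 - 7*sqrt(2)*x + 4*x - 28*sqrt(2)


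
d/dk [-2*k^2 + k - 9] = 1 - 4*k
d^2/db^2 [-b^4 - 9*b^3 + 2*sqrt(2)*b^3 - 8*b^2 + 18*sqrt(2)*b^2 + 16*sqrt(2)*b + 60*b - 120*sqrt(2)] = -12*b^2 - 54*b + 12*sqrt(2)*b - 16 + 36*sqrt(2)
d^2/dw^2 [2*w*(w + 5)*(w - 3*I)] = 12*w + 20 - 12*I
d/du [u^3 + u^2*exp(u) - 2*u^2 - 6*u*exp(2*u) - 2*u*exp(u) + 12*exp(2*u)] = u^2*exp(u) + 3*u^2 - 12*u*exp(2*u) - 4*u + 18*exp(2*u) - 2*exp(u)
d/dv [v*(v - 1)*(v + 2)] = 3*v^2 + 2*v - 2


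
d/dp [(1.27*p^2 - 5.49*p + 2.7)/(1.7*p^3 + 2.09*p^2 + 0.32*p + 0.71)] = (-2.159*p^4 + 18.666*p^3 - 1.8895*p^2 - 9.4826*p - 4.7619)/(2.89*p^6 + 7.106*p^5 + 5.4561*p^4 + 3.7516*p^3 + 3.0702*p^2 + 0.4544*p + 0.5041)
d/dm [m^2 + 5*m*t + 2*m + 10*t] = 2*m + 5*t + 2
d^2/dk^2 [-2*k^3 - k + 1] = -12*k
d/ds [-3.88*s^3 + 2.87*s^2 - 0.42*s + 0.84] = -11.64*s^2 + 5.74*s - 0.42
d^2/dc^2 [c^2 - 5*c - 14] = 2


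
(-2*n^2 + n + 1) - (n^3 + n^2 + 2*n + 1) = -n^3 - 3*n^2 - n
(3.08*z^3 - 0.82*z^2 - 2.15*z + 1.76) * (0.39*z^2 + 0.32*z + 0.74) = 1.2012*z^5 + 0.6658*z^4 + 1.1783*z^3 - 0.6084*z^2 - 1.0278*z + 1.3024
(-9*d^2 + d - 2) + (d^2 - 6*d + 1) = -8*d^2 - 5*d - 1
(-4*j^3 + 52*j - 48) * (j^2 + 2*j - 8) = -4*j^5 - 8*j^4 + 84*j^3 + 56*j^2 - 512*j + 384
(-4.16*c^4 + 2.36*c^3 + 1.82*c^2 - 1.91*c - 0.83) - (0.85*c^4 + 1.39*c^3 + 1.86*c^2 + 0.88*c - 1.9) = -5.01*c^4 + 0.97*c^3 - 0.04*c^2 - 2.79*c + 1.07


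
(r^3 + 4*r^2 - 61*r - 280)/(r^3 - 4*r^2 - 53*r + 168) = (r + 5)/(r - 3)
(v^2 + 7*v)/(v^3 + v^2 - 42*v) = 1/(v - 6)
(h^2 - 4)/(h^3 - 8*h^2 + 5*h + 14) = (h + 2)/(h^2 - 6*h - 7)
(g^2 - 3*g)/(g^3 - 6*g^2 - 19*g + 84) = g/(g^2 - 3*g - 28)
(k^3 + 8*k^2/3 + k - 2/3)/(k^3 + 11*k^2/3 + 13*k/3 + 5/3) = (3*k^2 + 5*k - 2)/(3*k^2 + 8*k + 5)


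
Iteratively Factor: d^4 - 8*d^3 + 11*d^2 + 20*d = (d - 5)*(d^3 - 3*d^2 - 4*d) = d*(d - 5)*(d^2 - 3*d - 4) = d*(d - 5)*(d + 1)*(d - 4)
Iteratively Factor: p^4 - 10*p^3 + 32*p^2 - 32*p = (p - 4)*(p^3 - 6*p^2 + 8*p) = (p - 4)*(p - 2)*(p^2 - 4*p) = p*(p - 4)*(p - 2)*(p - 4)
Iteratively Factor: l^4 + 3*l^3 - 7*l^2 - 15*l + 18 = (l + 3)*(l^3 - 7*l + 6) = (l + 3)^2*(l^2 - 3*l + 2) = (l - 1)*(l + 3)^2*(l - 2)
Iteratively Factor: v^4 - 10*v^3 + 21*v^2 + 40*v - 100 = (v - 5)*(v^3 - 5*v^2 - 4*v + 20) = (v - 5)^2*(v^2 - 4) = (v - 5)^2*(v + 2)*(v - 2)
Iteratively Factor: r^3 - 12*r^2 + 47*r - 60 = (r - 5)*(r^2 - 7*r + 12) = (r - 5)*(r - 4)*(r - 3)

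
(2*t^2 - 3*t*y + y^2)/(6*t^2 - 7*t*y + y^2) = (-2*t + y)/(-6*t + y)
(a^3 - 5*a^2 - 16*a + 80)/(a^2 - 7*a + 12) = (a^2 - a - 20)/(a - 3)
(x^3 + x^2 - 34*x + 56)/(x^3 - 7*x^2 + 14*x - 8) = (x + 7)/(x - 1)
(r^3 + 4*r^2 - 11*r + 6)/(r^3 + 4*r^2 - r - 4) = (r^2 + 5*r - 6)/(r^2 + 5*r + 4)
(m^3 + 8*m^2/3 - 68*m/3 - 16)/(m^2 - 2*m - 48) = (3*m^2 - 10*m - 8)/(3*(m - 8))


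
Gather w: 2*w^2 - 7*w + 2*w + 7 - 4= 2*w^2 - 5*w + 3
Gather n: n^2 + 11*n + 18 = n^2 + 11*n + 18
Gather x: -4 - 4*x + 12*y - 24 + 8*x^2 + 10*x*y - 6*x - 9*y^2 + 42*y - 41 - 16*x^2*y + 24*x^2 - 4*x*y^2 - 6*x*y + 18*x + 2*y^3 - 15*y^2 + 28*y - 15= x^2*(32 - 16*y) + x*(-4*y^2 + 4*y + 8) + 2*y^3 - 24*y^2 + 82*y - 84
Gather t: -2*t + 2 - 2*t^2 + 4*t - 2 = -2*t^2 + 2*t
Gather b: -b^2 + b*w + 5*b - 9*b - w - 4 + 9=-b^2 + b*(w - 4) - w + 5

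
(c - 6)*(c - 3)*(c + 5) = c^3 - 4*c^2 - 27*c + 90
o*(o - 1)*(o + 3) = o^3 + 2*o^2 - 3*o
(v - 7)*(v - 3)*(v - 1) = v^3 - 11*v^2 + 31*v - 21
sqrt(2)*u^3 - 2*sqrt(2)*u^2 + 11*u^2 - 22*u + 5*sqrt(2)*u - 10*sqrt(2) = (u - 2)*(u + 5*sqrt(2))*(sqrt(2)*u + 1)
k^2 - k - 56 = (k - 8)*(k + 7)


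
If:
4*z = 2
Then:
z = 1/2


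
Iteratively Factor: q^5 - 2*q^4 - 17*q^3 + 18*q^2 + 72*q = (q - 3)*(q^4 + q^3 - 14*q^2 - 24*q) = (q - 4)*(q - 3)*(q^3 + 5*q^2 + 6*q) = (q - 4)*(q - 3)*(q + 2)*(q^2 + 3*q) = q*(q - 4)*(q - 3)*(q + 2)*(q + 3)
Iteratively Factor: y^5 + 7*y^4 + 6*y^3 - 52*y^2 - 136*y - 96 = (y + 2)*(y^4 + 5*y^3 - 4*y^2 - 44*y - 48) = (y + 2)*(y + 4)*(y^3 + y^2 - 8*y - 12) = (y + 2)^2*(y + 4)*(y^2 - y - 6) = (y + 2)^3*(y + 4)*(y - 3)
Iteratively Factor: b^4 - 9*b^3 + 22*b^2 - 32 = (b - 2)*(b^3 - 7*b^2 + 8*b + 16) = (b - 4)*(b - 2)*(b^2 - 3*b - 4) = (b - 4)^2*(b - 2)*(b + 1)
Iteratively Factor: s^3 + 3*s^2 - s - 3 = (s + 3)*(s^2 - 1) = (s + 1)*(s + 3)*(s - 1)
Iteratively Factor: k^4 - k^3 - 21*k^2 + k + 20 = (k + 4)*(k^3 - 5*k^2 - k + 5) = (k + 1)*(k + 4)*(k^2 - 6*k + 5) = (k - 5)*(k + 1)*(k + 4)*(k - 1)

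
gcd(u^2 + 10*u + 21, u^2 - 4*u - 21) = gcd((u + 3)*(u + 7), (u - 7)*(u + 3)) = u + 3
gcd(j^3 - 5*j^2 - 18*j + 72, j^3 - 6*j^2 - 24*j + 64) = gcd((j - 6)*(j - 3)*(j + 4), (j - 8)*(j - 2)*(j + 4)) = j + 4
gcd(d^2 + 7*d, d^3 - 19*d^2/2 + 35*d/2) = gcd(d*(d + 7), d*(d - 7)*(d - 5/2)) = d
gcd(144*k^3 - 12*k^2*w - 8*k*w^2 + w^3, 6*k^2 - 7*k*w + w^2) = -6*k + w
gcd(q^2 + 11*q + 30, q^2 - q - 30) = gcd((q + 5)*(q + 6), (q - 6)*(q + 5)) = q + 5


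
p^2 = p^2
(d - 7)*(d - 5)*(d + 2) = d^3 - 10*d^2 + 11*d + 70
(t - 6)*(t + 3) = t^2 - 3*t - 18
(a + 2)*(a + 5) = a^2 + 7*a + 10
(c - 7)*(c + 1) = c^2 - 6*c - 7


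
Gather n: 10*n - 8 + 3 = 10*n - 5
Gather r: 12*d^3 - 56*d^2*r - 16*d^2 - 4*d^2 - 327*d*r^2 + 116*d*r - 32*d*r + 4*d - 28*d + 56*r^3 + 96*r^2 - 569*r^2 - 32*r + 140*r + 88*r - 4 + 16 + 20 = 12*d^3 - 20*d^2 - 24*d + 56*r^3 + r^2*(-327*d - 473) + r*(-56*d^2 + 84*d + 196) + 32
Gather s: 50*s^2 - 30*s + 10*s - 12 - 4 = 50*s^2 - 20*s - 16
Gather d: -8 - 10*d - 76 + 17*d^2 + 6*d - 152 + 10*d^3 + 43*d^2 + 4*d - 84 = 10*d^3 + 60*d^2 - 320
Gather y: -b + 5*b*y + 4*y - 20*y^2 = -b - 20*y^2 + y*(5*b + 4)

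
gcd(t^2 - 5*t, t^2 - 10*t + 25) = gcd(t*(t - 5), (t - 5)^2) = t - 5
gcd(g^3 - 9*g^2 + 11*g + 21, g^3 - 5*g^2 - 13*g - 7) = g^2 - 6*g - 7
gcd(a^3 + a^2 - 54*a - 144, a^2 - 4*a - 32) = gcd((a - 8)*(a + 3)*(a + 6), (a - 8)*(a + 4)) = a - 8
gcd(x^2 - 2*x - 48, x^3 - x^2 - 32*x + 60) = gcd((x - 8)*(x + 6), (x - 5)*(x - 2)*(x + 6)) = x + 6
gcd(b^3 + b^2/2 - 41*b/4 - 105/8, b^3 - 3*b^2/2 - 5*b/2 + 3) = b + 3/2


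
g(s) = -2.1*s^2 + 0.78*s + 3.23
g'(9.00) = -37.02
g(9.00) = -159.85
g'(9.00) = -37.02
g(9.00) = -159.85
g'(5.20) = -21.06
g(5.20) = -49.50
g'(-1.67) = 7.79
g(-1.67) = -3.93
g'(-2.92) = 13.04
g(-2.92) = -16.95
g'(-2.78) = 12.46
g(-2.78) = -15.17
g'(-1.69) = 7.88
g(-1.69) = -4.09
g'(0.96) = -3.25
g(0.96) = 2.04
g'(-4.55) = 19.89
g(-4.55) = -43.79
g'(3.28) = -13.00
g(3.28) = -16.80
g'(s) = 0.78 - 4.2*s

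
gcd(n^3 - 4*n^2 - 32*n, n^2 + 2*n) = n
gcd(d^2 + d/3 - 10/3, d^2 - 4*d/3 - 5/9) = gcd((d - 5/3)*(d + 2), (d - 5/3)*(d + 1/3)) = d - 5/3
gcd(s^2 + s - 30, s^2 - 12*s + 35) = s - 5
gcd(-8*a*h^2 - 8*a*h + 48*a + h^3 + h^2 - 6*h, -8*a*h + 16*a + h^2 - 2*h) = 8*a*h - 16*a - h^2 + 2*h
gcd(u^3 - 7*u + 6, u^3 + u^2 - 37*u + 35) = u - 1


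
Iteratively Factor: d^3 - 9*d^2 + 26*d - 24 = (d - 3)*(d^2 - 6*d + 8) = (d - 3)*(d - 2)*(d - 4)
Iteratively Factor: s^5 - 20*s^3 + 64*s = (s - 4)*(s^4 + 4*s^3 - 4*s^2 - 16*s) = s*(s - 4)*(s^3 + 4*s^2 - 4*s - 16) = s*(s - 4)*(s - 2)*(s^2 + 6*s + 8) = s*(s - 4)*(s - 2)*(s + 2)*(s + 4)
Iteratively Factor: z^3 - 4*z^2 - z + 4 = (z + 1)*(z^2 - 5*z + 4) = (z - 1)*(z + 1)*(z - 4)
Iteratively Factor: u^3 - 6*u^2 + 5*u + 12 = (u - 3)*(u^2 - 3*u - 4) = (u - 3)*(u + 1)*(u - 4)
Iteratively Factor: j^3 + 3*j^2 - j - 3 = (j + 1)*(j^2 + 2*j - 3) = (j + 1)*(j + 3)*(j - 1)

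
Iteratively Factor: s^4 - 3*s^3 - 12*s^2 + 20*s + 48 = (s + 2)*(s^3 - 5*s^2 - 2*s + 24) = (s - 3)*(s + 2)*(s^2 - 2*s - 8) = (s - 4)*(s - 3)*(s + 2)*(s + 2)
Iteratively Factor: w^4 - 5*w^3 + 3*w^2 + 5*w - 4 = (w - 1)*(w^3 - 4*w^2 - w + 4) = (w - 1)*(w + 1)*(w^2 - 5*w + 4) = (w - 1)^2*(w + 1)*(w - 4)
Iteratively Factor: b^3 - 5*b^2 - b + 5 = (b - 1)*(b^2 - 4*b - 5) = (b - 5)*(b - 1)*(b + 1)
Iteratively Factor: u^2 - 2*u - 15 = (u + 3)*(u - 5)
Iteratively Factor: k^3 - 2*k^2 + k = (k - 1)*(k^2 - k) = k*(k - 1)*(k - 1)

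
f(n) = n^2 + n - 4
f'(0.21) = 1.42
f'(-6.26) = -11.52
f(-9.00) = 68.00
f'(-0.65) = -0.30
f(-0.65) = -4.23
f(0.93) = -2.21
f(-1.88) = -2.35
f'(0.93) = 2.86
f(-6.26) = 28.93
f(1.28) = -1.08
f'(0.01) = 1.02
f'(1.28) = 3.56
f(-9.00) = 68.00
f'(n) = 2*n + 1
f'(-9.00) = -17.00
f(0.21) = -3.75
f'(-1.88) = -2.76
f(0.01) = -3.99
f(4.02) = 16.18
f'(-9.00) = -17.00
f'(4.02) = 9.04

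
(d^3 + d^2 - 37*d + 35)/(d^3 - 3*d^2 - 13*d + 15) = (d + 7)/(d + 3)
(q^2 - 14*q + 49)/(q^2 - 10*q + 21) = (q - 7)/(q - 3)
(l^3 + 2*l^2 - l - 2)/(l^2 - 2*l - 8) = (l^2 - 1)/(l - 4)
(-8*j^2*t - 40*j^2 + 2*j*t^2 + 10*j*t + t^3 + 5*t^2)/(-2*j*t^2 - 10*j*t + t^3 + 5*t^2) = (4*j + t)/t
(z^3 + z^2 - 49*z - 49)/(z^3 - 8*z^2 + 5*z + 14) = (z + 7)/(z - 2)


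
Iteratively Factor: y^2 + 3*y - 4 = (y - 1)*(y + 4)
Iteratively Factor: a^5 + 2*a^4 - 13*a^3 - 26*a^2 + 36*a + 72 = (a + 2)*(a^4 - 13*a^2 + 36) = (a + 2)*(a + 3)*(a^3 - 3*a^2 - 4*a + 12) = (a - 3)*(a + 2)*(a + 3)*(a^2 - 4) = (a - 3)*(a - 2)*(a + 2)*(a + 3)*(a + 2)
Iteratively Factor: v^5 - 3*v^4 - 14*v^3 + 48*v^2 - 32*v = (v)*(v^4 - 3*v^3 - 14*v^2 + 48*v - 32) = v*(v + 4)*(v^3 - 7*v^2 + 14*v - 8) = v*(v - 1)*(v + 4)*(v^2 - 6*v + 8) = v*(v - 4)*(v - 1)*(v + 4)*(v - 2)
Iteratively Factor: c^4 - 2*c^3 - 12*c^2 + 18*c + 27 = (c + 1)*(c^3 - 3*c^2 - 9*c + 27) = (c - 3)*(c + 1)*(c^2 - 9) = (c - 3)^2*(c + 1)*(c + 3)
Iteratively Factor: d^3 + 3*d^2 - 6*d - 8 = (d + 4)*(d^2 - d - 2) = (d + 1)*(d + 4)*(d - 2)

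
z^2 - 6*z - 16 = (z - 8)*(z + 2)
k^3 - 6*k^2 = k^2*(k - 6)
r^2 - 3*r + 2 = (r - 2)*(r - 1)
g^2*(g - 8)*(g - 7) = g^4 - 15*g^3 + 56*g^2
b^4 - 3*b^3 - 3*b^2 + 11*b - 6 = (b - 3)*(b - 1)^2*(b + 2)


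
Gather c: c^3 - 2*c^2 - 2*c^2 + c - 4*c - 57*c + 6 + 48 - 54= c^3 - 4*c^2 - 60*c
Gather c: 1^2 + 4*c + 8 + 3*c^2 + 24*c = 3*c^2 + 28*c + 9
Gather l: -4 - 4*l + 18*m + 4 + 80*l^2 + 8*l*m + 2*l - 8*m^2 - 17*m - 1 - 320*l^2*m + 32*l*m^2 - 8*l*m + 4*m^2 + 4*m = l^2*(80 - 320*m) + l*(32*m^2 - 2) - 4*m^2 + 5*m - 1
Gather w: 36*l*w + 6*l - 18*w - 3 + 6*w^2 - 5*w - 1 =6*l + 6*w^2 + w*(36*l - 23) - 4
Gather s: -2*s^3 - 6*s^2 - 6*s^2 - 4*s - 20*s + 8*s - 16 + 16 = -2*s^3 - 12*s^2 - 16*s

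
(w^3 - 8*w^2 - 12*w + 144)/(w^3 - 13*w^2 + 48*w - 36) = (w + 4)/(w - 1)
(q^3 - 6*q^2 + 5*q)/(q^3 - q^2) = (q - 5)/q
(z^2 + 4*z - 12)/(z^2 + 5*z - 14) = (z + 6)/(z + 7)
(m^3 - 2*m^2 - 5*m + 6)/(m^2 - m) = m - 1 - 6/m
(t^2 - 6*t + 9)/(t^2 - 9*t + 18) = (t - 3)/(t - 6)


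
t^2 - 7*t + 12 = (t - 4)*(t - 3)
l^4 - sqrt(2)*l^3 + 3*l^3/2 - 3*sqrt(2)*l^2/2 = l^2*(l + 3/2)*(l - sqrt(2))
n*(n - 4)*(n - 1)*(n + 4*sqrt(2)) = n^4 - 5*n^3 + 4*sqrt(2)*n^3 - 20*sqrt(2)*n^2 + 4*n^2 + 16*sqrt(2)*n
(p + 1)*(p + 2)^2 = p^3 + 5*p^2 + 8*p + 4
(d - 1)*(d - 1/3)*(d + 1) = d^3 - d^2/3 - d + 1/3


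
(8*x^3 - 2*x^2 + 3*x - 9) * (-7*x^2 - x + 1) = -56*x^5 + 6*x^4 - 11*x^3 + 58*x^2 + 12*x - 9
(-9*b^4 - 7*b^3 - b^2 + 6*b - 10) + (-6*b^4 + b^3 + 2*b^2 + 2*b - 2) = -15*b^4 - 6*b^3 + b^2 + 8*b - 12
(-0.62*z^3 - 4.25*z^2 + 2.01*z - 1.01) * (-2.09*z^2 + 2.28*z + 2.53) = 1.2958*z^5 + 7.4689*z^4 - 15.4595*z^3 - 4.0588*z^2 + 2.7825*z - 2.5553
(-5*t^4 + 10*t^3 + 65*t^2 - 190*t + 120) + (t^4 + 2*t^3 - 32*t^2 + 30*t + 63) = -4*t^4 + 12*t^3 + 33*t^2 - 160*t + 183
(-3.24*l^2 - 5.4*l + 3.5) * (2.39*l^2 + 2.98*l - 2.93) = -7.7436*l^4 - 22.5612*l^3 + 1.7662*l^2 + 26.252*l - 10.255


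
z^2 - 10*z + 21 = (z - 7)*(z - 3)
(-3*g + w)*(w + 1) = -3*g*w - 3*g + w^2 + w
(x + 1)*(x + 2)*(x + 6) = x^3 + 9*x^2 + 20*x + 12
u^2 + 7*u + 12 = (u + 3)*(u + 4)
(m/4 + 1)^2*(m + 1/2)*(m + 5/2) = m^4/16 + 11*m^3/16 + 165*m^2/64 + 29*m/8 + 5/4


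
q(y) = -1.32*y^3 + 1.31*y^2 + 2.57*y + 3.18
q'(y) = -3.96*y^2 + 2.62*y + 2.57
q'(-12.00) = -599.11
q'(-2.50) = -28.73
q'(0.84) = 1.98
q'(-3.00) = -40.93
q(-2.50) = 25.57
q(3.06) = -14.51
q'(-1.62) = -12.07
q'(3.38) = -33.82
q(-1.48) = 6.52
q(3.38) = -24.14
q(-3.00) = 42.90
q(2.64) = -5.19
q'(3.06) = -26.49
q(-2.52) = 26.15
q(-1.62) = 8.07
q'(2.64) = -18.11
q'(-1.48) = -9.98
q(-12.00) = 2441.94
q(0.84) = 5.48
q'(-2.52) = -29.18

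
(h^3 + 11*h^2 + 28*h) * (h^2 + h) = h^5 + 12*h^4 + 39*h^3 + 28*h^2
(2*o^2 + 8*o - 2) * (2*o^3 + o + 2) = 4*o^5 + 16*o^4 - 2*o^3 + 12*o^2 + 14*o - 4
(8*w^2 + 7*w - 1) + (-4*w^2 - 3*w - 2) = 4*w^2 + 4*w - 3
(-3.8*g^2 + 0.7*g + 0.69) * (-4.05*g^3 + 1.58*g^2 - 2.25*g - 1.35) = 15.39*g^5 - 8.839*g^4 + 6.8615*g^3 + 4.6452*g^2 - 2.4975*g - 0.9315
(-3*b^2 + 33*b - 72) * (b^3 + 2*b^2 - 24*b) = -3*b^5 + 27*b^4 + 66*b^3 - 936*b^2 + 1728*b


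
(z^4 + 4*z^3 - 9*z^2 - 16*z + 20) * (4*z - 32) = 4*z^5 - 16*z^4 - 164*z^3 + 224*z^2 + 592*z - 640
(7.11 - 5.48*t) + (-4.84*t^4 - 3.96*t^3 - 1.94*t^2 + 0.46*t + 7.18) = -4.84*t^4 - 3.96*t^3 - 1.94*t^2 - 5.02*t + 14.29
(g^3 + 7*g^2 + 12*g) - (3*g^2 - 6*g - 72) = g^3 + 4*g^2 + 18*g + 72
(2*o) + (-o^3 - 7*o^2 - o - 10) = -o^3 - 7*o^2 + o - 10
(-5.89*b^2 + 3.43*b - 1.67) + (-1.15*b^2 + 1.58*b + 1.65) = -7.04*b^2 + 5.01*b - 0.02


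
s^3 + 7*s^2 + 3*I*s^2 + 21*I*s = s*(s + 7)*(s + 3*I)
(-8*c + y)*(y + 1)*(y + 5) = -8*c*y^2 - 48*c*y - 40*c + y^3 + 6*y^2 + 5*y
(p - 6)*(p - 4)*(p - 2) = p^3 - 12*p^2 + 44*p - 48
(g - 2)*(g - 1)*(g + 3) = g^3 - 7*g + 6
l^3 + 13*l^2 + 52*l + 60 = (l + 2)*(l + 5)*(l + 6)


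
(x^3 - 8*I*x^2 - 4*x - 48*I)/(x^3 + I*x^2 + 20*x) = (x^2 - 4*I*x + 12)/(x*(x + 5*I))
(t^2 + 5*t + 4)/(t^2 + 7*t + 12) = (t + 1)/(t + 3)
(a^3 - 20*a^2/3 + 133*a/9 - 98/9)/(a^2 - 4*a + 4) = (9*a^2 - 42*a + 49)/(9*(a - 2))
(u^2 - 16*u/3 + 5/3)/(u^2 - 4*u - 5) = (u - 1/3)/(u + 1)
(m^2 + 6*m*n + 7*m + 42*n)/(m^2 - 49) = (m + 6*n)/(m - 7)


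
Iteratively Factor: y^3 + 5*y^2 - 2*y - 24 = (y + 4)*(y^2 + y - 6) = (y - 2)*(y + 4)*(y + 3)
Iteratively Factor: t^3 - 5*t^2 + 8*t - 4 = (t - 2)*(t^2 - 3*t + 2) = (t - 2)*(t - 1)*(t - 2)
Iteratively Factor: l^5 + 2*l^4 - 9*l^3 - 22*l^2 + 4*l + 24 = (l - 1)*(l^4 + 3*l^3 - 6*l^2 - 28*l - 24) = (l - 1)*(l + 2)*(l^3 + l^2 - 8*l - 12) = (l - 1)*(l + 2)^2*(l^2 - l - 6) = (l - 3)*(l - 1)*(l + 2)^2*(l + 2)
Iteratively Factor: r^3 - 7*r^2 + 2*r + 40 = (r + 2)*(r^2 - 9*r + 20) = (r - 4)*(r + 2)*(r - 5)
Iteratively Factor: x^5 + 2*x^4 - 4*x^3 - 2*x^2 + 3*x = (x - 1)*(x^4 + 3*x^3 - x^2 - 3*x) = x*(x - 1)*(x^3 + 3*x^2 - x - 3) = x*(x - 1)*(x + 3)*(x^2 - 1) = x*(x - 1)*(x + 1)*(x + 3)*(x - 1)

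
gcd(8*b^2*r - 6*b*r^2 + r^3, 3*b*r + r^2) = r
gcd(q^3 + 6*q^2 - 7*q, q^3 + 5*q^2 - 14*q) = q^2 + 7*q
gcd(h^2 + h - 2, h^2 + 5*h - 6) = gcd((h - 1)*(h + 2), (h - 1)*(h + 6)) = h - 1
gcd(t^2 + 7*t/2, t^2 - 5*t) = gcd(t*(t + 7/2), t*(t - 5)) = t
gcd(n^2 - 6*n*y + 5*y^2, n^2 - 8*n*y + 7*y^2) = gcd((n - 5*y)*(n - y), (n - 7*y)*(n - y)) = -n + y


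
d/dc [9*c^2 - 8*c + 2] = 18*c - 8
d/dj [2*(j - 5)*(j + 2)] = 4*j - 6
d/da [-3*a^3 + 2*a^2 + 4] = a*(4 - 9*a)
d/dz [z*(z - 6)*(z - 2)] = 3*z^2 - 16*z + 12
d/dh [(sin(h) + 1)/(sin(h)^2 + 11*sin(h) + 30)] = (-2*sin(h) + cos(h)^2 + 18)*cos(h)/(sin(h)^2 + 11*sin(h) + 30)^2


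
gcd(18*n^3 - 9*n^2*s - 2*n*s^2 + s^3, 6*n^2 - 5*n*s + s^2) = 6*n^2 - 5*n*s + s^2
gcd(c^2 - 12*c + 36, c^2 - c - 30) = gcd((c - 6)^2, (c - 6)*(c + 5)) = c - 6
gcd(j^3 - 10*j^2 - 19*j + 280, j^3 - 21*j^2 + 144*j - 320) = j - 8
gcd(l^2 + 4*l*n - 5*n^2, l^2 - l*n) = l - n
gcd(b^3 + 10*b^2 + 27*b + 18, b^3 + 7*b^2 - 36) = b^2 + 9*b + 18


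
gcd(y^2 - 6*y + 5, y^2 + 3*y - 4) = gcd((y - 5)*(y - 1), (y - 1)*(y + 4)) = y - 1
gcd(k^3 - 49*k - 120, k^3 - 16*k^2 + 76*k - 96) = k - 8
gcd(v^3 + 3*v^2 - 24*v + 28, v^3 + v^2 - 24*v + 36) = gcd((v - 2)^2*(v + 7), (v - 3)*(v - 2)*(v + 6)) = v - 2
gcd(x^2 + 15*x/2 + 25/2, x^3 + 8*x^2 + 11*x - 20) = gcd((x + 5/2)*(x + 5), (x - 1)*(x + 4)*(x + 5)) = x + 5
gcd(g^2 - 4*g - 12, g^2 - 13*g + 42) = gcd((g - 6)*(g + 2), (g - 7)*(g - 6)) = g - 6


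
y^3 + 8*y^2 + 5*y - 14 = (y - 1)*(y + 2)*(y + 7)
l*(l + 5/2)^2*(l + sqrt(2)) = l^4 + sqrt(2)*l^3 + 5*l^3 + 25*l^2/4 + 5*sqrt(2)*l^2 + 25*sqrt(2)*l/4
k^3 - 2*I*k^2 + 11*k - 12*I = (k - 4*I)*(k - I)*(k + 3*I)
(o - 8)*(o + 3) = o^2 - 5*o - 24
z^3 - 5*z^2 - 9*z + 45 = (z - 5)*(z - 3)*(z + 3)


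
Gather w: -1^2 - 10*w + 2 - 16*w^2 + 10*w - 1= -16*w^2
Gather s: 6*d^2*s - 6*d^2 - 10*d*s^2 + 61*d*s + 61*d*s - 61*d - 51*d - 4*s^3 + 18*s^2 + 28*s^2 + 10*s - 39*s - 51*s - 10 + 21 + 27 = -6*d^2 - 112*d - 4*s^3 + s^2*(46 - 10*d) + s*(6*d^2 + 122*d - 80) + 38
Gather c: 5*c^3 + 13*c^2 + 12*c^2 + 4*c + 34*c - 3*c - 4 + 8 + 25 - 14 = 5*c^3 + 25*c^2 + 35*c + 15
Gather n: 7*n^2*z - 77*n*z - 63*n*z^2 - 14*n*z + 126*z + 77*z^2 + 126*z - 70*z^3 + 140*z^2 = 7*n^2*z + n*(-63*z^2 - 91*z) - 70*z^3 + 217*z^2 + 252*z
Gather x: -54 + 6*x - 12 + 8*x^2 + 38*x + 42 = 8*x^2 + 44*x - 24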